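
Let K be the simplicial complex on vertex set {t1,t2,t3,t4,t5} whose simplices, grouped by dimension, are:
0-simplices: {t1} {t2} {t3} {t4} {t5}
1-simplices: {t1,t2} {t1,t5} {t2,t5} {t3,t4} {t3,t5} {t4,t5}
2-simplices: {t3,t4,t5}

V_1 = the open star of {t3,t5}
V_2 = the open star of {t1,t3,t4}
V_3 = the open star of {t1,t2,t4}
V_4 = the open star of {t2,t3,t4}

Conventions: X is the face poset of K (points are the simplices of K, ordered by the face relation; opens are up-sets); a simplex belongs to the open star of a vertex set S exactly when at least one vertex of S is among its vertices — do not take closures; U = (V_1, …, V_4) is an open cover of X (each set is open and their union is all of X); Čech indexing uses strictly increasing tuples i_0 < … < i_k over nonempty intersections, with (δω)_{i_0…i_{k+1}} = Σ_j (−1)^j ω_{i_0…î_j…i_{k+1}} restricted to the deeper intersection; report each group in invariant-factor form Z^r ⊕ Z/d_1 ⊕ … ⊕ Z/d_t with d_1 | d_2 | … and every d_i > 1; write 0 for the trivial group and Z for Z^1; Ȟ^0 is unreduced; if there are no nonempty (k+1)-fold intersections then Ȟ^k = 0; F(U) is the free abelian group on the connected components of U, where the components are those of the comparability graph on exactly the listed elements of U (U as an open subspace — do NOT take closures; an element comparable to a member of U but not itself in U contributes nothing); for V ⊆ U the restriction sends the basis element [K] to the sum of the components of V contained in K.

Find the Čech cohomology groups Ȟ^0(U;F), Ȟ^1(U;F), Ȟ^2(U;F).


nerve of the cover:
  V1={{t3},{t5},{t1,t5},{t2,t5},{t3,t4},{t3,t5},{t4,t5},{t3,t4,t5}} V2={{t1},{t3},{t4},{t1,t2},{t1,t5},{t3,t4},{t3,t5},{t4,t5},{t3,t4,t5}} V3={{t1},{t2},{t4},{t1,t2},{t1,t5},{t2,t5},{t3,t4},{t4,t5},{t3,t4,t5}} V4={{t2},{t3},{t4},{t1,t2},{t2,t5},{t3,t4},{t3,t5},{t4,t5},{t3,t4,t5}}
  V12={{t3},{t1,t5},{t3,t4},{t3,t5},{t4,t5},{t3,t4,t5}} V13={{t1,t5},{t2,t5},{t3,t4},{t4,t5},{t3,t4,t5}} V14={{t3},{t2,t5},{t3,t4},{t3,t5},{t4,t5},{t3,t4,t5}} V23={{t1},{t4},{t1,t2},{t1,t5},{t3,t4},{t4,t5},{t3,t4,t5}} V24={{t3},{t4},{t1,t2},{t3,t4},{t3,t5},{t4,t5},{t3,t4,t5}} V34={{t2},{t4},{t1,t2},{t2,t5},{t3,t4},{t4,t5},{t3,t4,t5}}
  V123={{t1,t5},{t3,t4},{t4,t5},{t3,t4,t5}} V124={{t3},{t3,t4},{t3,t5},{t4,t5},{t3,t4,t5}} V134={{t2,t5},{t3,t4},{t4,t5},{t3,t4,t5}} V234={{t4},{t1,t2},{t3,t4},{t4,t5},{t3,t4,t5}}
  V1234={{t3,t4},{t4,t5},{t3,t4,t5}}
components per intersection:
  V1: {{t3},{t5},{t1,t5},{t2,t5},{t3,t4},{t3,t5},{t4,t5},{t3,t4,t5}}
  V2: {{t1},{t1,t2},{t1,t5}} {{t3},{t4},{t3,t4},{t3,t5},{t4,t5},{t3,t4,t5}}
  V3: {{t1},{t2},{t1,t2},{t1,t5},{t2,t5}} {{t4},{t3,t4},{t4,t5},{t3,t4,t5}}
  V4: {{t2},{t1,t2},{t2,t5}} {{t3},{t4},{t3,t4},{t3,t5},{t4,t5},{t3,t4,t5}}
  V12: {{t3},{t3,t4},{t3,t5},{t4,t5},{t3,t4,t5}} {{t1,t5}}
  V13: {{t1,t5}} {{t2,t5}} {{t3,t4},{t4,t5},{t3,t4,t5}}
  V14: {{t3},{t3,t4},{t3,t5},{t4,t5},{t3,t4,t5}} {{t2,t5}}
  V23: {{t1},{t1,t2},{t1,t5}} {{t4},{t3,t4},{t4,t5},{t3,t4,t5}}
  V24: {{t3},{t4},{t3,t4},{t3,t5},{t4,t5},{t3,t4,t5}} {{t1,t2}}
  V34: {{t2},{t1,t2},{t2,t5}} {{t4},{t3,t4},{t4,t5},{t3,t4,t5}}
  V123: {{t1,t5}} {{t3,t4},{t4,t5},{t3,t4,t5}}
  V124: {{t3},{t3,t4},{t3,t5},{t4,t5},{t3,t4,t5}}
  V134: {{t2,t5}} {{t3,t4},{t4,t5},{t3,t4,t5}}
  V234: {{t4},{t3,t4},{t4,t5},{t3,t4,t5}} {{t1,t2}}
  V1234: {{t3,t4},{t4,t5},{t3,t4,t5}}
C dims 7,13,7,1; δ0: rk 6, SNF 1^6; δ1: rk 6, SNF 1^6; δ2: rk 1, SNF 1^1
Ȟ^0 = (7 − 6) − 0 = 1, so Ȟ^0 ≅ Z
Ȟ^1 = (13 − 6) − 6 = 1, so Ȟ^1 ≅ Z
Ȟ^2 = (7 − 1) − 6 = 0, so Ȟ^2 ≅ 0

Ȟ^0(U;F) ≅ Z,  Ȟ^1(U;F) ≅ Z,  Ȟ^2(U;F) ≅ 0


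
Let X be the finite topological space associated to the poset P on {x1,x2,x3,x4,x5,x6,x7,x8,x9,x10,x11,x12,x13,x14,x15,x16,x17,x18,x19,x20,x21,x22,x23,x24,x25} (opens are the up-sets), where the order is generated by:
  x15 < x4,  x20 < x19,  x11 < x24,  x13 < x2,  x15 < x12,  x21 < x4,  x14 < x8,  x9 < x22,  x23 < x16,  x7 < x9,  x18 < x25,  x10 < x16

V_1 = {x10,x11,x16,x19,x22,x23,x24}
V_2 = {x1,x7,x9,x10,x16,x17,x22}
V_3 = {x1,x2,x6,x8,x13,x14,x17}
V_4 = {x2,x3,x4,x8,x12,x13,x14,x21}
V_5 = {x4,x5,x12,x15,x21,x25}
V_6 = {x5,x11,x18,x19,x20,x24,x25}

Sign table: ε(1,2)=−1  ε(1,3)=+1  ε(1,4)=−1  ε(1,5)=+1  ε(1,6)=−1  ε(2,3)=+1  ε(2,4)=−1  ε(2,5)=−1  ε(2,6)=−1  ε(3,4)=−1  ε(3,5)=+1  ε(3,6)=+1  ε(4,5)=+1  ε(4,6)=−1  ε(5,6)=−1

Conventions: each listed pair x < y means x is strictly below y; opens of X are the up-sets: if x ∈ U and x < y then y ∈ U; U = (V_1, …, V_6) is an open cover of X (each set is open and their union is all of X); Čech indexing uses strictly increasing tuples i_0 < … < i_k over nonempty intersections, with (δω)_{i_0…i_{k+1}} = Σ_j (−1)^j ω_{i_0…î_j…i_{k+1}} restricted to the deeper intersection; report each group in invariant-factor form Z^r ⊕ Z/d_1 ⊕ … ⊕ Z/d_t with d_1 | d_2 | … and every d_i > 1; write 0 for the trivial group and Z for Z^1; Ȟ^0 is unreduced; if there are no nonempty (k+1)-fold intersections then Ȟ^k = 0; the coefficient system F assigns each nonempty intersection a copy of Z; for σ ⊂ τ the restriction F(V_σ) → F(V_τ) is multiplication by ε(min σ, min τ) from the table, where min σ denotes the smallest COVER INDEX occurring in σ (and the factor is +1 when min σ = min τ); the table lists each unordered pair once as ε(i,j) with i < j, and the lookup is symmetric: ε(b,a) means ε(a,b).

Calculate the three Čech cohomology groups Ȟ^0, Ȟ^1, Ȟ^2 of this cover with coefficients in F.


cover nerve:
  V12={x10,x16,x22} V16={x11,x19,x24} V23={x1,x17} V34={x2,x8,x13,x14} V45={x4,x12,x21} V56={x5,x25}
C dims 6,6; δ0: rk 5, SNF 1^5
Ȟ^0: (6−5)−0=1 ⇒ Z
Ȟ^1: (6−0)−5=1 ⇒ Z
Ȟ^2: (0−0)−0=0 ⇒ 0

Ȟ^0 ≅ Z,  Ȟ^1 ≅ Z,  Ȟ^2 ≅ 0


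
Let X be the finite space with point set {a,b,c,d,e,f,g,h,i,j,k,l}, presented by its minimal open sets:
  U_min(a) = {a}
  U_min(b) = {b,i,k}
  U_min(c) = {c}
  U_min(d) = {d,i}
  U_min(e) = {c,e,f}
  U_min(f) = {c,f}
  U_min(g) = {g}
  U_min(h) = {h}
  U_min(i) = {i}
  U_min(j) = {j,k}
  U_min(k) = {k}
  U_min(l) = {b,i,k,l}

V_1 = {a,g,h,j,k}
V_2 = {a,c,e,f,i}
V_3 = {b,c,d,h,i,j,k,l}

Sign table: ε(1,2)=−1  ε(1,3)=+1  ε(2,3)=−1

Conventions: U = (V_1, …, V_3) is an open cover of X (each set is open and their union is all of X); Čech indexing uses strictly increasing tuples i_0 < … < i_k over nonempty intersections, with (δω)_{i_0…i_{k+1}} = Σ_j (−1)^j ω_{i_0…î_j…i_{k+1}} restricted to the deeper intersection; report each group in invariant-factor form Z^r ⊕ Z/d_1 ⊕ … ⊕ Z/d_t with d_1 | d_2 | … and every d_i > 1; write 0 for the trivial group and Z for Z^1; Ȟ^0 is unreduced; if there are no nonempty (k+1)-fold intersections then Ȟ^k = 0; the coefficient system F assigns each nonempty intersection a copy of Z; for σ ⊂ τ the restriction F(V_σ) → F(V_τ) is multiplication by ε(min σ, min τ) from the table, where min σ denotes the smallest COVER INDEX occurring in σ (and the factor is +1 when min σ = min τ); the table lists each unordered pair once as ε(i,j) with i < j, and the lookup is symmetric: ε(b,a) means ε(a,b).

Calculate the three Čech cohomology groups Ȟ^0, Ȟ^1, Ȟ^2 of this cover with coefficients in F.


nerve simplices:
  V12={a} V13={h,j,k} V23={c,i}
C dims 3,3; δ0: rk 2, SNF 1^2
degree 0: 3−2−0 = 1 → Ȟ^0 ≅ Z
degree 1: 3−0−2 = 1 → Ȟ^1 ≅ Z
degree 2: 0−0−0 = 0 → Ȟ^2 ≅ 0

Ȟ^0(U;F) ≅ Z, Ȟ^1(U;F) ≅ Z and Ȟ^2(U;F) ≅ 0


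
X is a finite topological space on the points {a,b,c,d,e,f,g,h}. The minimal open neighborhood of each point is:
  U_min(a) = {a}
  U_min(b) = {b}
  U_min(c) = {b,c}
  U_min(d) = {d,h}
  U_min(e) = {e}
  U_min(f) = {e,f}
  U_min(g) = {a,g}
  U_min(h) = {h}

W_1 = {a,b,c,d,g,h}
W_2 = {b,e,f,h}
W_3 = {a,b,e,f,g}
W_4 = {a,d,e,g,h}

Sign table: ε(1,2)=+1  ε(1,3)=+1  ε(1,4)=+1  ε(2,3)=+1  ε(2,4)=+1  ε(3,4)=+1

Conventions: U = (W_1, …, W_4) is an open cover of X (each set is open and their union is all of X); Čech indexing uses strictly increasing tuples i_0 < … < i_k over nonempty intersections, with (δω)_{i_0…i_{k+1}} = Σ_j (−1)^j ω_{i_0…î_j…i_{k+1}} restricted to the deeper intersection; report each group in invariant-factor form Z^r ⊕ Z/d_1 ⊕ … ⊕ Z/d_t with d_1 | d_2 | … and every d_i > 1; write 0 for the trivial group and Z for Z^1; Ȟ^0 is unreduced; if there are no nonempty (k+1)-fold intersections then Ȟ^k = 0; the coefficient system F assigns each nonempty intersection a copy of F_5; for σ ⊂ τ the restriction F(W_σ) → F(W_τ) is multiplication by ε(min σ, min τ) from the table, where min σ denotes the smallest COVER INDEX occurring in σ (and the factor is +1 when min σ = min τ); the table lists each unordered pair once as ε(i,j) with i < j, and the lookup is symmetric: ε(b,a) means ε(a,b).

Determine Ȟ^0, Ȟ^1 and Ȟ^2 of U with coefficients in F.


Ȟ^0 ≅ Z/5; Ȟ^1 ≅ 0; Ȟ^2 ≅ Z/5

intersection data:
  W12={b,h} W13={a,b,g} W14={a,d,g,h} W23={b,e,f} W24={e,h} W34={a,e,g}
  W123={b} W124={h} W134={a,g} W234={e}
C dims 4,6,4; δ0: rk_F5 3; δ1: rk_F5 3
Ȟ^0 = (4 − 3) − 0 = 1, so Ȟ^0 ≅ Z/5
Ȟ^1 = (6 − 3) − 3 = 0, so Ȟ^1 ≅ 0
Ȟ^2 = (4 − 0) − 3 = 1, so Ȟ^2 ≅ Z/5


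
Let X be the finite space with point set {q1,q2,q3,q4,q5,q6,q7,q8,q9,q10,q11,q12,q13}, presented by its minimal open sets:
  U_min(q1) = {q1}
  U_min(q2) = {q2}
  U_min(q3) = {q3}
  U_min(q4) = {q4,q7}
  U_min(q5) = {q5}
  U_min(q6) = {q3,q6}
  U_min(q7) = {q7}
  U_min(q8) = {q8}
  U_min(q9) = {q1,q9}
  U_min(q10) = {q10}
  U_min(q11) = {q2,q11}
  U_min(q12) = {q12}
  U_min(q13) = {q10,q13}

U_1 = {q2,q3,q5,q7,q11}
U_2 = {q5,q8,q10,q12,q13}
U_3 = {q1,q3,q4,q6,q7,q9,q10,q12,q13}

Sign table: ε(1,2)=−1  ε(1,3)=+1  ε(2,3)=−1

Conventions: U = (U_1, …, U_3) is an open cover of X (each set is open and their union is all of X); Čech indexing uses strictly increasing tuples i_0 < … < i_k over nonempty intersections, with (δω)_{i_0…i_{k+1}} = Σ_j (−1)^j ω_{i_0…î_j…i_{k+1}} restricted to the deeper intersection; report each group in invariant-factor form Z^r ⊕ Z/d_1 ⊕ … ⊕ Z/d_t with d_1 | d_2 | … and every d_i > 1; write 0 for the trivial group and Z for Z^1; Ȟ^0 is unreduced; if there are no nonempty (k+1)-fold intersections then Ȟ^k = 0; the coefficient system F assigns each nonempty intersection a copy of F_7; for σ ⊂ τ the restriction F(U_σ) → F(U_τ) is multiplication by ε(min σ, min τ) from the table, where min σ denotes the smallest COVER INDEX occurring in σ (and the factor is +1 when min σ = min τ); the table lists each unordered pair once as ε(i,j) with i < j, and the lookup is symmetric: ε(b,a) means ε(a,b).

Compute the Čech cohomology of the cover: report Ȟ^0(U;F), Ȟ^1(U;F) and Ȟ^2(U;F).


nonempty overlaps:
  U12={q5} U13={q3,q7} U23={q10,q12,q13}
C dims 3,3; δ0: rk_F7 2
degree 0: 3−2−0 = 1 → Ȟ^0 ≅ Z/7
degree 1: 3−0−2 = 1 → Ȟ^1 ≅ Z/7
degree 2: 0−0−0 = 0 → Ȟ^2 ≅ 0

Ȟ^0 = Z/7, Ȟ^1 = Z/7, Ȟ^2 = 0


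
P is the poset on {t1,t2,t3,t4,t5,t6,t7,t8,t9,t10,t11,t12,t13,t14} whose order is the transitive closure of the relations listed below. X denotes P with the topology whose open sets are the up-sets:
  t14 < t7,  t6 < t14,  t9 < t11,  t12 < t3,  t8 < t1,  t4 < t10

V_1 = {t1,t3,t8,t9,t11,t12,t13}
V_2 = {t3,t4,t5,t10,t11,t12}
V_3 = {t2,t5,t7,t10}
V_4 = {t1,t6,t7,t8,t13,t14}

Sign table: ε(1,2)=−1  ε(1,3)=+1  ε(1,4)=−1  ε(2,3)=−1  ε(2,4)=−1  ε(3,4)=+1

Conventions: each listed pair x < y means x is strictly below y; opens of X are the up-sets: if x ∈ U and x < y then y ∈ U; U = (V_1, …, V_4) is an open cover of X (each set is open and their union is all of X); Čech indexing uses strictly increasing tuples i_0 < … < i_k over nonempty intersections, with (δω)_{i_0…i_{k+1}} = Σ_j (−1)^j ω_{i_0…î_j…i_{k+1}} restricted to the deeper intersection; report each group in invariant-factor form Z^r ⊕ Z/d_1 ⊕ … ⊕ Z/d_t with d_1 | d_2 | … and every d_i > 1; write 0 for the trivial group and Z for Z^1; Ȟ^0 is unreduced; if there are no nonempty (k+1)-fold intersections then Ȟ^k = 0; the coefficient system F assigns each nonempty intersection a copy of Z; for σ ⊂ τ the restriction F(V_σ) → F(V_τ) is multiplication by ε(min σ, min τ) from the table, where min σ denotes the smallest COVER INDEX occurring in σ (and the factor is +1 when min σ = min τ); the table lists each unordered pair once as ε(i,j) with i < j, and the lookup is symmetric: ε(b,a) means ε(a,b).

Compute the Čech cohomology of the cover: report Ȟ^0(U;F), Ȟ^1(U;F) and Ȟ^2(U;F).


intersection data:
  V12={t3,t11,t12} V14={t1,t8,t13} V23={t5,t10} V34={t7}
C dims 4,4; δ0: rk 4, SNF 1^3·2
Ȟ^0 = (4 − 4) − 0 = 0, so Ȟ^0 ≅ 0
Ȟ^1 = (4 − 0) − 4 = 0 plus torsion [2], so Ȟ^1 ≅ Z/2
Ȟ^2 = (0 − 0) − 0 = 0, so Ȟ^2 ≅ 0

Ȟ^0(U;F) ≅ 0, Ȟ^1(U;F) ≅ Z/2, Ȟ^2(U;F) ≅ 0


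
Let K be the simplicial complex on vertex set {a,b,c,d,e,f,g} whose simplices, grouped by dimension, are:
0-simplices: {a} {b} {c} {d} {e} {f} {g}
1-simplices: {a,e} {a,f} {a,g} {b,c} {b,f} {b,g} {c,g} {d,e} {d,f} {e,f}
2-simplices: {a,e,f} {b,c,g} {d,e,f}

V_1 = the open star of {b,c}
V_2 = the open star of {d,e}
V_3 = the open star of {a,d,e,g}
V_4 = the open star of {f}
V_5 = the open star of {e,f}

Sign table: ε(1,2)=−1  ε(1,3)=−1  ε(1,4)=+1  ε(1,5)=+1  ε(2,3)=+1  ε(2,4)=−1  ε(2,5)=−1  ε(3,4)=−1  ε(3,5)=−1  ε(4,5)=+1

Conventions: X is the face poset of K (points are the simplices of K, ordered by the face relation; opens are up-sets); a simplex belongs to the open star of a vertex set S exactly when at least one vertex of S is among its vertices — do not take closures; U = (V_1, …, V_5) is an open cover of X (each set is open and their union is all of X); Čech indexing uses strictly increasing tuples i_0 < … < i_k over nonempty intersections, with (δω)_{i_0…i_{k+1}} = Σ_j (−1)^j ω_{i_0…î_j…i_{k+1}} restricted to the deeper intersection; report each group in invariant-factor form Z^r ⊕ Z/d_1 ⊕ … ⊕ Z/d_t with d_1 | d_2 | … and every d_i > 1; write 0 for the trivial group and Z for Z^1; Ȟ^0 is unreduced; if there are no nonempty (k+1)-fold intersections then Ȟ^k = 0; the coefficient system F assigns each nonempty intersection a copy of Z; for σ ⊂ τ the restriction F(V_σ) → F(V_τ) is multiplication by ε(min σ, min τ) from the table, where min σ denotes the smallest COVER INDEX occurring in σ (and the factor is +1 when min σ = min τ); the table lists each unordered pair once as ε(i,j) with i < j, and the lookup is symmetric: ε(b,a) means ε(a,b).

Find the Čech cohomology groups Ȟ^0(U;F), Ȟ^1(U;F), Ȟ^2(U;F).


Ȟ^0(U;F) ≅ Z, Ȟ^1(U;F) ≅ Z and Ȟ^2(U;F) ≅ 0

nerve simplices:
  V1={{b},{c},{b,c},{b,f},{b,g},{c,g},{b,c,g}} V2={{d},{e},{a,e},{d,e},{d,f},{e,f},{a,e,f},{d,e,f}} V3={{a},{d},{e},{g},{a,e},{a,f},{a,g},{b,g},{c,g},{d,e},{d,f},{e,f},{a,e,f},{b,c,g},{d,e,f}} V4={{f},{a,f},{b,f},{d,f},{e,f},{a,e,f},{d,e,f}} V5={{e},{f},{a,e},{a,f},{b,f},{d,e},{d,f},{e,f},{a,e,f},{d,e,f}}
  V13={{b,g},{c,g},{b,c,g}} V14={{b,f}} V15={{b,f}} V23={{d},{e},{a,e},{d,e},{d,f},{e,f},{a,e,f},{d,e,f}} V24={{d,f},{e,f},{a,e,f},{d,e,f}} V25={{e},{a,e},{d,e},{d,f},{e,f},{a,e,f},{d,e,f}} V34={{a,f},{d,f},{e,f},{a,e,f},{d,e,f}} V35={{e},{a,e},{a,f},{d,e},{d,f},{e,f},{a,e,f},{d,e,f}} V45={{f},{a,f},{b,f},{d,f},{e,f},{a,e,f},{d,e,f}}
  V145={{b,f}} V234={{d,f},{e,f},{a,e,f},{d,e,f}} V235={{e},{a,e},{d,e},{d,f},{e,f},{a,e,f},{d,e,f}} V245={{d,f},{e,f},{a,e,f},{d,e,f}} V345={{a,f},{d,f},{e,f},{a,e,f},{d,e,f}}
  V2345={{d,f},{e,f},{a,e,f},{d,e,f}}
C dims 5,9,5,1; δ0: rk 4, SNF 1^4; δ1: rk 4, SNF 1^4; δ2: rk 1, SNF 1^1
degree 0: 5−4−0 = 1 → Ȟ^0 ≅ Z
degree 1: 9−4−4 = 1 → Ȟ^1 ≅ Z
degree 2: 5−1−4 = 0 → Ȟ^2 ≅ 0


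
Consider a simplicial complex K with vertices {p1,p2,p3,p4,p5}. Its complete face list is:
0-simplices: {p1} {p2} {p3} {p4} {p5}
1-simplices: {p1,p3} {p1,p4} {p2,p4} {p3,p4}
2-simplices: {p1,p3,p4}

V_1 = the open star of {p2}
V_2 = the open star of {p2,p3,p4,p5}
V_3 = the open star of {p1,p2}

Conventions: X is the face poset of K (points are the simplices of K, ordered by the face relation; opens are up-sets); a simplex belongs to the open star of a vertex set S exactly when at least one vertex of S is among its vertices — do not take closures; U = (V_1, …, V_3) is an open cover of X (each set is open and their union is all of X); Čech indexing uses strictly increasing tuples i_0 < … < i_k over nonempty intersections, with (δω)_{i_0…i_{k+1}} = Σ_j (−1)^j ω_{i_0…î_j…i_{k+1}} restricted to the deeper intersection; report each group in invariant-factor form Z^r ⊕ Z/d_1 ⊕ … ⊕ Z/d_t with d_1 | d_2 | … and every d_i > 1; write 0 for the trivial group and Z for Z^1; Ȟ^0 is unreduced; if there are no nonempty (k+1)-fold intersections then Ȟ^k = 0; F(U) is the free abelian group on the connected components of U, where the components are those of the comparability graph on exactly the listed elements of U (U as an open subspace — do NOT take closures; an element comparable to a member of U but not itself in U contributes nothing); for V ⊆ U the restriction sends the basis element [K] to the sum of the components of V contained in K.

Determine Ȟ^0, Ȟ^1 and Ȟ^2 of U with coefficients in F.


Ȟ^0 = Z^2; Ȟ^1 = 0; Ȟ^2 = 0

nerve of the cover:
  V1={{p2},{p2,p4}} V2={{p2},{p3},{p4},{p5},{p1,p3},{p1,p4},{p2,p4},{p3,p4},{p1,p3,p4}} V3={{p1},{p2},{p1,p3},{p1,p4},{p2,p4},{p1,p3,p4}}
  V12={{p2},{p2,p4}} V13={{p2},{p2,p4}} V23={{p2},{p1,p3},{p1,p4},{p2,p4},{p1,p3,p4}}
  V123={{p2},{p2,p4}}
components per intersection:
  V1: {{p2},{p2,p4}}
  V2: {{p2},{p3},{p4},{p1,p3},{p1,p4},{p2,p4},{p3,p4},{p1,p3,p4}} {{p5}}
  V3: {{p1},{p1,p3},{p1,p4},{p1,p3,p4}} {{p2},{p2,p4}}
  V12: {{p2},{p2,p4}}
  V13: {{p2},{p2,p4}}
  V23: {{p2},{p2,p4}} {{p1,p3},{p1,p4},{p1,p3,p4}}
  V123: {{p2},{p2,p4}}
C dims 5,4,1; δ0: rk 3, SNF 1^3; δ1: rk 1, SNF 1^1
Ȟ^0 = (5 − 3) − 0 = 2, so Ȟ^0 ≅ Z^2
Ȟ^1 = (4 − 1) − 3 = 0, so Ȟ^1 ≅ 0
Ȟ^2 = (1 − 0) − 1 = 0, so Ȟ^2 ≅ 0


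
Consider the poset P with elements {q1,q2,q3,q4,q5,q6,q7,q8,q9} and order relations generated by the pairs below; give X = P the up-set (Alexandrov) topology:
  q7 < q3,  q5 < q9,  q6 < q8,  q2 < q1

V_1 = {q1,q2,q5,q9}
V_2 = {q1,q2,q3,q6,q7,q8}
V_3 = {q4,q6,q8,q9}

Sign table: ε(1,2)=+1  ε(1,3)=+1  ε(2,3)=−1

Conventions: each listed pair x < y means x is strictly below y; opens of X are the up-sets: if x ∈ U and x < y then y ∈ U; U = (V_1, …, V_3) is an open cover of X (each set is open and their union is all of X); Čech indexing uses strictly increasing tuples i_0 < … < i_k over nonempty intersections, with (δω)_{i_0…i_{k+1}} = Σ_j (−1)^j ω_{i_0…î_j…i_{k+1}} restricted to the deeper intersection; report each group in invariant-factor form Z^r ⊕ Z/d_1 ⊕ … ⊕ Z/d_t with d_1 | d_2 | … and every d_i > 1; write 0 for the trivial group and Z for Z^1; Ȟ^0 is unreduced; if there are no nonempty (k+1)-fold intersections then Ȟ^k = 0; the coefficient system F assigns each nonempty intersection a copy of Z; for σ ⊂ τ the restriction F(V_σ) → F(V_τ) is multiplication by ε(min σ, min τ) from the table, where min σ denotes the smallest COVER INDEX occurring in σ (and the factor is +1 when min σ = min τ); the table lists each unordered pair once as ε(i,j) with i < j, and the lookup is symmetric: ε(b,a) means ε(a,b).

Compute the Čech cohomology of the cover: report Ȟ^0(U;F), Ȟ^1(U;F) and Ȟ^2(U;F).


cover nerve:
  V12={q1,q2} V13={q9} V23={q6,q8}
C dims 3,3; δ0: rk 3, SNF 1^2·2
Ȟ^0: (3−3)−0=0 ⇒ 0
Ȟ^1: (3−0)−3=0 plus torsion [2] ⇒ Z/2
Ȟ^2: (0−0)−0=0 ⇒ 0

Ȟ^0 ≅ 0, Ȟ^1 ≅ Z/2 and Ȟ^2 ≅ 0


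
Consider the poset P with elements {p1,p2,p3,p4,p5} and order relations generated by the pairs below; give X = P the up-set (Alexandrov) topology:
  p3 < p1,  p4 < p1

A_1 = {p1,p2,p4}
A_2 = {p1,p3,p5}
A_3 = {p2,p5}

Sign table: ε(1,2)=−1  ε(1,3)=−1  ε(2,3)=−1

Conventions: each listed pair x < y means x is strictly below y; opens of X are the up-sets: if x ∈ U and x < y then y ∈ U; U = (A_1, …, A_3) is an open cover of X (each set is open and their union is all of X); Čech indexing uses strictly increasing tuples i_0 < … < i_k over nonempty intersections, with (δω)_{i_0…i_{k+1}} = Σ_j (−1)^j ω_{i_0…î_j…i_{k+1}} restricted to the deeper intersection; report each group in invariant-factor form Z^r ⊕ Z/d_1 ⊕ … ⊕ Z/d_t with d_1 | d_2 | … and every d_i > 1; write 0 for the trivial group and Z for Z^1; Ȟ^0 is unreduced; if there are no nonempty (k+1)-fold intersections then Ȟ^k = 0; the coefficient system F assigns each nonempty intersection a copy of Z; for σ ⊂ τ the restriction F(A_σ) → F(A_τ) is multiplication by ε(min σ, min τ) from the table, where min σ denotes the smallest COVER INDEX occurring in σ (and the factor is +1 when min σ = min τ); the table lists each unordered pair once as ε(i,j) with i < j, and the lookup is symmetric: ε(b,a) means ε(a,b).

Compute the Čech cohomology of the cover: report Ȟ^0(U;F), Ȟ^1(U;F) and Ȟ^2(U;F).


nonempty intersections:
  A12={p1} A13={p2} A23={p5}
C dims 3,3; δ0: rk 3, SNF 1^2·2
Ȟ^0: (3−3)−0=0 ⇒ 0
Ȟ^1: (3−0)−3=0 plus torsion [2] ⇒ Z/2
Ȟ^2: (0−0)−0=0 ⇒ 0

Ȟ^0 ≅ 0,  Ȟ^1 ≅ Z/2,  Ȟ^2 ≅ 0


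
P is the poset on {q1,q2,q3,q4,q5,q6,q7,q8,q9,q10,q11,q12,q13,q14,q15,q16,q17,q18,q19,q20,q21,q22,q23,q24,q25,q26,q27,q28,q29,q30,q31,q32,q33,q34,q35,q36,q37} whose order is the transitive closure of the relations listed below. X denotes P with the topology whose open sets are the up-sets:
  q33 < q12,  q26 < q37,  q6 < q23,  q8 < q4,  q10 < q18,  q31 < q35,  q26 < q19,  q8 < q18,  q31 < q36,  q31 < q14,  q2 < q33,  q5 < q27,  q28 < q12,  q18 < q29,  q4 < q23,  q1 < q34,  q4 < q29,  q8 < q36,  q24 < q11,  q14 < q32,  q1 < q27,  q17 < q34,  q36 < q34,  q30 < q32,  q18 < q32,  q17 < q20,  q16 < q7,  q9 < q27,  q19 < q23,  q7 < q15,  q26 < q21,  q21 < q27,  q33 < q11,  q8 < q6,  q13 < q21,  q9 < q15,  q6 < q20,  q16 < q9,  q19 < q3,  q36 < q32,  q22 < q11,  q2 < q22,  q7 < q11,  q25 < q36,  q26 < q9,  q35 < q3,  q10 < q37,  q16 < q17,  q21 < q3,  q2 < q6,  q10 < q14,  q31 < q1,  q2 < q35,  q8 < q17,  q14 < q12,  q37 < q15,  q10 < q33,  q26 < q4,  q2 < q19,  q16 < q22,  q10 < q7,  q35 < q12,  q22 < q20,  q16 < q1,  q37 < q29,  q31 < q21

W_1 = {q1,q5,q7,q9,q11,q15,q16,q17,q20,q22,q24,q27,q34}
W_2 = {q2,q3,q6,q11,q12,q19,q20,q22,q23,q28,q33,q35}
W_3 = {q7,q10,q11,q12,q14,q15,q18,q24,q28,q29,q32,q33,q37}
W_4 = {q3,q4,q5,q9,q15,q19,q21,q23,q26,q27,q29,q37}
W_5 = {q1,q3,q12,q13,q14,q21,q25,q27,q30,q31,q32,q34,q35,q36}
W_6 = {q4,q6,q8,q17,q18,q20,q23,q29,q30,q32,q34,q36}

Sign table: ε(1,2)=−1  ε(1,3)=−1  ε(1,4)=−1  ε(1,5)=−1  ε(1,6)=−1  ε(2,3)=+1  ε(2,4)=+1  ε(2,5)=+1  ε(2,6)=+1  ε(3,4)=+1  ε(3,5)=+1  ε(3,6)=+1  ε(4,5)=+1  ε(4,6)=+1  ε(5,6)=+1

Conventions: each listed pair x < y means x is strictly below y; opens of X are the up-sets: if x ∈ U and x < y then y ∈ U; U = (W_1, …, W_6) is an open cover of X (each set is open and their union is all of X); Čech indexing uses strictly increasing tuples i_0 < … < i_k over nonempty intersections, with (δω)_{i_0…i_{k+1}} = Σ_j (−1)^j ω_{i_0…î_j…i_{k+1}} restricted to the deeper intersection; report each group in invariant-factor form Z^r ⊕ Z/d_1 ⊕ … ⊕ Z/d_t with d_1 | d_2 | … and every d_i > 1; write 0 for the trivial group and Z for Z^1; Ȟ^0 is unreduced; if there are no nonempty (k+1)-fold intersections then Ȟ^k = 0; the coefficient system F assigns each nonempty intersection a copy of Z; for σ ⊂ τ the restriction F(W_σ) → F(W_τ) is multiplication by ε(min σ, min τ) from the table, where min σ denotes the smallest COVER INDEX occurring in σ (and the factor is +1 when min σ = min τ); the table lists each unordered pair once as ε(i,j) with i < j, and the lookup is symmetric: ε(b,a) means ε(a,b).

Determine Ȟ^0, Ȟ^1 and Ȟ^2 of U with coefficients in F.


nerve simplices:
  W12={q11,q20,q22} W13={q7,q11,q15,q24} W14={q5,q9,q15,q27} W15={q1,q27,q34} W16={q17,q20,q34} W23={q11,q12,q28,q33} W24={q3,q19,q23} W25={q3,q12,q35} W26={q6,q20,q23} W34={q15,q29,q37} W35={q12,q14,q32} W36={q18,q29,q32} W45={q3,q21,q27} W46={q4,q23,q29} W56={q30,q32,q34,q36}
  W123={q11} W126={q20} W134={q15} W145={q27} W156={q34} W235={q12} W245={q3} W246={q23} W346={q29} W356={q32}
C dims 6,15,10; δ0: rk 5, SNF 1^5; δ1: rk 10, SNF 1^9·2
degree 0: 6−5−0 = 1 → Ȟ^0 ≅ Z
degree 1: 15−10−5 = 0 → Ȟ^1 ≅ 0
degree 2: 10−0−10 = 0 plus torsion [2] → Ȟ^2 ≅ Z/2

Ȟ^0 ≅ Z, Ȟ^1 ≅ 0 and Ȟ^2 ≅ Z/2


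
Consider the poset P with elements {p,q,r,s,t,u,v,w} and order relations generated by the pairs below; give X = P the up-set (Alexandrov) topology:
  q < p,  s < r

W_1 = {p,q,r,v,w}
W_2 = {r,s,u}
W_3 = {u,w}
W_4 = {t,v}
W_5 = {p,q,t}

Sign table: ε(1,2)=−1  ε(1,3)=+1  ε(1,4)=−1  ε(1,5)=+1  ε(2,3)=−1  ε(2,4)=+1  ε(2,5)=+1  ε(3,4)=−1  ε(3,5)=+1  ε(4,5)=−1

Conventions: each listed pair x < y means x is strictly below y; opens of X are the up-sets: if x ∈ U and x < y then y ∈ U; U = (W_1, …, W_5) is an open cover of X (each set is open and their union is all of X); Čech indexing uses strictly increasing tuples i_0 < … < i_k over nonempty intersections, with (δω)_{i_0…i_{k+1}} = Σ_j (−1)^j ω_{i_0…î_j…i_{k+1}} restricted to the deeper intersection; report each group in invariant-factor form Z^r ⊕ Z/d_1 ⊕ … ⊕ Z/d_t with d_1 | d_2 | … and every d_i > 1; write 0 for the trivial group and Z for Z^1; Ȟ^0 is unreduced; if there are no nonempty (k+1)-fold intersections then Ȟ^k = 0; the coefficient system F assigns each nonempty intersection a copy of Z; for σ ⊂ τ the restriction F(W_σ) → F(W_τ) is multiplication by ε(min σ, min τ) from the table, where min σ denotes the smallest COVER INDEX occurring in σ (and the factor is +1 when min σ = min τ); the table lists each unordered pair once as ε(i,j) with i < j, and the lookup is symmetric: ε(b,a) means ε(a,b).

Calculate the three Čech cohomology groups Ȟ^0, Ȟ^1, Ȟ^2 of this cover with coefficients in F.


Ȟ^0 ≅ Z, Ȟ^1 ≅ Z^2, Ȟ^2 ≅ 0

cover nerve:
  W12={r} W13={w} W14={v} W15={p,q} W23={u} W45={t}
C dims 5,6; δ0: rk 4, SNF 1^4
Ȟ^0: (5−4)−0=1 ⇒ Z
Ȟ^1: (6−0)−4=2 ⇒ Z^2
Ȟ^2: (0−0)−0=0 ⇒ 0


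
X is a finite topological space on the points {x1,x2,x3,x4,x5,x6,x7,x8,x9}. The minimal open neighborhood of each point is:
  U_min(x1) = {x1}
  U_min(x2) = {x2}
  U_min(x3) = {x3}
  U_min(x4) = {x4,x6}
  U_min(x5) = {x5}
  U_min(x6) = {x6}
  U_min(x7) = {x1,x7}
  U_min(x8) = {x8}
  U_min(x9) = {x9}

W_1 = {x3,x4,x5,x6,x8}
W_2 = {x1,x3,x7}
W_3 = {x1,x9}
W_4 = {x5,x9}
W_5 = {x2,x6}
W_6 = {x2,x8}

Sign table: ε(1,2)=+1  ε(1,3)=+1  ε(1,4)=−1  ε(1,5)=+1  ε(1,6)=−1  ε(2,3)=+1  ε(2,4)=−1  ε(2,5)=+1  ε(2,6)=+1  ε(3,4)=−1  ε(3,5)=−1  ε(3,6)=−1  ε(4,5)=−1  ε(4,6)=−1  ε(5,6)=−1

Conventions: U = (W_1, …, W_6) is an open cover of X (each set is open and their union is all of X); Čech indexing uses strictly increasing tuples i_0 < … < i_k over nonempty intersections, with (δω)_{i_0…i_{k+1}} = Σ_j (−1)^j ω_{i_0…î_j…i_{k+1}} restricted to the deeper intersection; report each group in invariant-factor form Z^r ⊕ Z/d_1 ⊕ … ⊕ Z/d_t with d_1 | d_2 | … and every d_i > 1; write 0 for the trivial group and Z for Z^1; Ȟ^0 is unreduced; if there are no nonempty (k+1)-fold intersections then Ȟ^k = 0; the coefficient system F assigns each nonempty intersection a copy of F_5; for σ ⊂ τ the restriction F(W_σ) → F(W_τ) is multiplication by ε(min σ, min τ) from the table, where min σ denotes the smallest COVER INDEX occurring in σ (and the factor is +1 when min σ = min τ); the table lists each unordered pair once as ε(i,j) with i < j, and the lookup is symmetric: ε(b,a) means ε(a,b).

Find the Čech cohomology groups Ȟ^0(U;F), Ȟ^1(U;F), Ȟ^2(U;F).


Ȟ^0 = Z/5, Ȟ^1 = Z/5 ⊕ Z/5, Ȟ^2 = 0

nonempty intersections:
  W12={x3} W14={x5} W15={x6} W16={x8} W23={x1} W34={x9} W56={x2}
C dims 6,7; δ0: rk_F5 5
Ȟ^0: (6−5)−0=1 ⇒ Z/5
Ȟ^1: (7−0)−5=2 ⇒ Z/5 ⊕ Z/5
Ȟ^2: (0−0)−0=0 ⇒ 0


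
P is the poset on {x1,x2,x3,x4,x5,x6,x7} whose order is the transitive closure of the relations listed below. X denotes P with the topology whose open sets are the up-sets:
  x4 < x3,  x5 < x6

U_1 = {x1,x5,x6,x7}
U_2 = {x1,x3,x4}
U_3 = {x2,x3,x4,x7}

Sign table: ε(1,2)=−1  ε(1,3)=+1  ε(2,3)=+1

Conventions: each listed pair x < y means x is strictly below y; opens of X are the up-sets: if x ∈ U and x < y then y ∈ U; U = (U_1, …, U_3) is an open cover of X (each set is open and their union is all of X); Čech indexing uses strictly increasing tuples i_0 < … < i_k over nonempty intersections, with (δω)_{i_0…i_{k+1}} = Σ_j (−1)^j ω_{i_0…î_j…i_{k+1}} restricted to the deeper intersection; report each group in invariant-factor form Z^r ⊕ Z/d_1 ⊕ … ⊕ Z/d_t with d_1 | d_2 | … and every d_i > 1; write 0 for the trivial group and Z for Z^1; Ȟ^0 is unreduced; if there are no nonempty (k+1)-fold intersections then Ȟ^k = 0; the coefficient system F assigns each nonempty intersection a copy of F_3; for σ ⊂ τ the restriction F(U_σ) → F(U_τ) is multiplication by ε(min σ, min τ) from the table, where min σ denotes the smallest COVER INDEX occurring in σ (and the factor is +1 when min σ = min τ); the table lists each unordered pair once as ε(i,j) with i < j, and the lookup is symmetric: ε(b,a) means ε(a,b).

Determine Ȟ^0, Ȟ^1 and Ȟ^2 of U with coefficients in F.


Ȟ^0(U;F) ≅ 0, Ȟ^1(U;F) ≅ 0, Ȟ^2(U;F) ≅ 0

cover nerve:
  U12={x1} U13={x7} U23={x3,x4}
C dims 3,3; δ0: rk_F3 3
Ȟ^0: (3−3)−0=0 ⇒ 0
Ȟ^1: (3−0)−3=0 ⇒ 0
Ȟ^2: (0−0)−0=0 ⇒ 0


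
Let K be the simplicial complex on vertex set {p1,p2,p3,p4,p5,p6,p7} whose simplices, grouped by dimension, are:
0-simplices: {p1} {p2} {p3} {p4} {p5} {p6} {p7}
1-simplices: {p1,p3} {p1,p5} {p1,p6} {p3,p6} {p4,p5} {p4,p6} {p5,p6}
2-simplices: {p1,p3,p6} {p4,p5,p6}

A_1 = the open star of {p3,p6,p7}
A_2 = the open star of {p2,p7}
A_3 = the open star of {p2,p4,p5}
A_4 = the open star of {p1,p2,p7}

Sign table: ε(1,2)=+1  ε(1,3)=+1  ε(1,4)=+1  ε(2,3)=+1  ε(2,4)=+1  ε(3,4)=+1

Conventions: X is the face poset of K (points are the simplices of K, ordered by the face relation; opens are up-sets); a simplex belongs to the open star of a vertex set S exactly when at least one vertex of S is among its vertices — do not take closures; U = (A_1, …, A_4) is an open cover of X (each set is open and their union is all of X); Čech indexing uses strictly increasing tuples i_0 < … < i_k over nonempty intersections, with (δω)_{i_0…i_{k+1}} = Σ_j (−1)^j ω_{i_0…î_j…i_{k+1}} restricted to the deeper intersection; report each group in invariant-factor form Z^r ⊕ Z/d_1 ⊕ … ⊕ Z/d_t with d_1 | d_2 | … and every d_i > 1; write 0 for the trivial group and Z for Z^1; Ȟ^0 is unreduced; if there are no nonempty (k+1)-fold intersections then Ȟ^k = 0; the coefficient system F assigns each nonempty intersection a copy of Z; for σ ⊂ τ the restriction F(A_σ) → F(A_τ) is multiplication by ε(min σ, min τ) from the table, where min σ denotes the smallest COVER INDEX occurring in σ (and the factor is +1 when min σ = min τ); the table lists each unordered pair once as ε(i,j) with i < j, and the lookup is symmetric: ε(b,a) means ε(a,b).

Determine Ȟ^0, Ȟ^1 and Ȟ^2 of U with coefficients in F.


Ȟ^0(U;F) ≅ Z; Ȟ^1(U;F) ≅ Z; Ȟ^2(U;F) ≅ 0

nerve of the cover:
  A1={{p3},{p6},{p7},{p1,p3},{p1,p6},{p3,p6},{p4,p6},{p5,p6},{p1,p3,p6},{p4,p5,p6}} A2={{p2},{p7}} A3={{p2},{p4},{p5},{p1,p5},{p4,p5},{p4,p6},{p5,p6},{p4,p5,p6}} A4={{p1},{p2},{p7},{p1,p3},{p1,p5},{p1,p6},{p1,p3,p6}}
  A12={{p7}} A13={{p4,p6},{p5,p6},{p4,p5,p6}} A14={{p7},{p1,p3},{p1,p6},{p1,p3,p6}} A23={{p2}} A24={{p2},{p7}} A34={{p2},{p1,p5}}
  A124={{p7}} A234={{p2}}
C dims 4,6,2; δ0: rk 3, SNF 1^3; δ1: rk 2, SNF 1^2
Ȟ^0 = (4 − 3) − 0 = 1, so Ȟ^0 ≅ Z
Ȟ^1 = (6 − 2) − 3 = 1, so Ȟ^1 ≅ Z
Ȟ^2 = (2 − 0) − 2 = 0, so Ȟ^2 ≅ 0


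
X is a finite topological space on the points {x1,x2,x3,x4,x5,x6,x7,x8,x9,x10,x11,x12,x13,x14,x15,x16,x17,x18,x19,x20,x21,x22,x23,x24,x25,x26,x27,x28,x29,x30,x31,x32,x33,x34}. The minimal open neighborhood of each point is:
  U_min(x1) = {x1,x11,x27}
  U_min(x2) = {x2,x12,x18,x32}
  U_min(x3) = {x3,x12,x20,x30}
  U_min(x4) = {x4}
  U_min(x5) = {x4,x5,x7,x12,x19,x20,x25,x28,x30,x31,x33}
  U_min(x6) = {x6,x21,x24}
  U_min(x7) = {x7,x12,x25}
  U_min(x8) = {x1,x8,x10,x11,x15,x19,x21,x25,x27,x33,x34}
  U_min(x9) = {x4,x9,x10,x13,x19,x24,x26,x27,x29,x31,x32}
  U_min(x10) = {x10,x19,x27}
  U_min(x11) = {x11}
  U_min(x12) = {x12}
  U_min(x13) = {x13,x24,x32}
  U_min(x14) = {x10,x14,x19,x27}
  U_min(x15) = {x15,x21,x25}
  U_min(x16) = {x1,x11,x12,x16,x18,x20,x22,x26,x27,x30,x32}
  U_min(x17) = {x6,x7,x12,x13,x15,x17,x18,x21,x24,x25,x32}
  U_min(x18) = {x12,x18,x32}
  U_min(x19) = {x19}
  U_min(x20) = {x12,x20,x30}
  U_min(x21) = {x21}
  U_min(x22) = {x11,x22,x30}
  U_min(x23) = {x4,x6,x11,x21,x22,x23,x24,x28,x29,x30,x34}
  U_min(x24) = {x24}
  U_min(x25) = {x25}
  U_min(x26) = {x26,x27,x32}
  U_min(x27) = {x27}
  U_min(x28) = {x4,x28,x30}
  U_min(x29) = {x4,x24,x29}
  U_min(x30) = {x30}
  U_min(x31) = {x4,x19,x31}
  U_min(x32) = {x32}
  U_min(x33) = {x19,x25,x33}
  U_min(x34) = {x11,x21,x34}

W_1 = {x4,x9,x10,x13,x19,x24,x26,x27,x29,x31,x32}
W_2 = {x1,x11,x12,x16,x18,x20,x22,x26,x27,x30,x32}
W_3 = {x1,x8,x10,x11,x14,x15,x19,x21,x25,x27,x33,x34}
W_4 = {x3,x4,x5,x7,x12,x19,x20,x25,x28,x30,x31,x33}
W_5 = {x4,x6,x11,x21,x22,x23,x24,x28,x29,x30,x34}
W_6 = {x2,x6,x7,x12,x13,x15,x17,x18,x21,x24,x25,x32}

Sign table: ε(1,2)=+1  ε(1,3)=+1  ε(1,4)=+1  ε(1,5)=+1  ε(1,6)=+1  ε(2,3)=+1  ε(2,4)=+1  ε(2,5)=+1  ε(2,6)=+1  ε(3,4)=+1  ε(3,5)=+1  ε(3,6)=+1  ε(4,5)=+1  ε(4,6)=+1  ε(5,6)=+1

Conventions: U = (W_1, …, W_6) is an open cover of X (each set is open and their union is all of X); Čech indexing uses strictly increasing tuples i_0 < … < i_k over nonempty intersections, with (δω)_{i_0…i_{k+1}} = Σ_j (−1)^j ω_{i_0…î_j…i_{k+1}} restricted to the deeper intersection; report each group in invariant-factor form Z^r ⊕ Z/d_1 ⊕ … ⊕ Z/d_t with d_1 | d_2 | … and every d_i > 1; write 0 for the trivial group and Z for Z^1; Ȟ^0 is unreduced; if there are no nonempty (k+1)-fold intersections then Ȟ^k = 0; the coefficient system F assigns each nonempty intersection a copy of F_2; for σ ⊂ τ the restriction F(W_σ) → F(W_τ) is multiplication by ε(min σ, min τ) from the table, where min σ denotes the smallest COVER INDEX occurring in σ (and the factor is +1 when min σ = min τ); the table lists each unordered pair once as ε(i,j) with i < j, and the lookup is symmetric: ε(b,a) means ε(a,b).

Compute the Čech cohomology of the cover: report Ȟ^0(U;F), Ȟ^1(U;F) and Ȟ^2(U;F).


Ȟ^0 ≅ Z/2; Ȟ^1 ≅ Z/2; Ȟ^2 ≅ Z/2

nonempty intersections:
  W12={x26,x27,x32} W13={x10,x19,x27} W14={x4,x19,x31} W15={x4,x24,x29} W16={x13,x24,x32} W23={x1,x11,x27} W24={x12,x20,x30} W25={x11,x22,x30} W26={x12,x18,x32} W34={x19,x25,x33} W35={x11,x21,x34} W36={x15,x21,x25} W45={x4,x28,x30} W46={x7,x12,x25} W56={x6,x21,x24}
  W123={x27} W126={x32} W134={x19} W145={x4} W156={x24} W235={x11} W245={x30} W246={x12} W346={x25} W356={x21}
C dims 6,15,10; δ0: rk_F2 5; δ1: rk_F2 9
Ȟ^0: (6−5)−0=1 ⇒ Z/2
Ȟ^1: (15−9)−5=1 ⇒ Z/2
Ȟ^2: (10−0)−9=1 ⇒ Z/2


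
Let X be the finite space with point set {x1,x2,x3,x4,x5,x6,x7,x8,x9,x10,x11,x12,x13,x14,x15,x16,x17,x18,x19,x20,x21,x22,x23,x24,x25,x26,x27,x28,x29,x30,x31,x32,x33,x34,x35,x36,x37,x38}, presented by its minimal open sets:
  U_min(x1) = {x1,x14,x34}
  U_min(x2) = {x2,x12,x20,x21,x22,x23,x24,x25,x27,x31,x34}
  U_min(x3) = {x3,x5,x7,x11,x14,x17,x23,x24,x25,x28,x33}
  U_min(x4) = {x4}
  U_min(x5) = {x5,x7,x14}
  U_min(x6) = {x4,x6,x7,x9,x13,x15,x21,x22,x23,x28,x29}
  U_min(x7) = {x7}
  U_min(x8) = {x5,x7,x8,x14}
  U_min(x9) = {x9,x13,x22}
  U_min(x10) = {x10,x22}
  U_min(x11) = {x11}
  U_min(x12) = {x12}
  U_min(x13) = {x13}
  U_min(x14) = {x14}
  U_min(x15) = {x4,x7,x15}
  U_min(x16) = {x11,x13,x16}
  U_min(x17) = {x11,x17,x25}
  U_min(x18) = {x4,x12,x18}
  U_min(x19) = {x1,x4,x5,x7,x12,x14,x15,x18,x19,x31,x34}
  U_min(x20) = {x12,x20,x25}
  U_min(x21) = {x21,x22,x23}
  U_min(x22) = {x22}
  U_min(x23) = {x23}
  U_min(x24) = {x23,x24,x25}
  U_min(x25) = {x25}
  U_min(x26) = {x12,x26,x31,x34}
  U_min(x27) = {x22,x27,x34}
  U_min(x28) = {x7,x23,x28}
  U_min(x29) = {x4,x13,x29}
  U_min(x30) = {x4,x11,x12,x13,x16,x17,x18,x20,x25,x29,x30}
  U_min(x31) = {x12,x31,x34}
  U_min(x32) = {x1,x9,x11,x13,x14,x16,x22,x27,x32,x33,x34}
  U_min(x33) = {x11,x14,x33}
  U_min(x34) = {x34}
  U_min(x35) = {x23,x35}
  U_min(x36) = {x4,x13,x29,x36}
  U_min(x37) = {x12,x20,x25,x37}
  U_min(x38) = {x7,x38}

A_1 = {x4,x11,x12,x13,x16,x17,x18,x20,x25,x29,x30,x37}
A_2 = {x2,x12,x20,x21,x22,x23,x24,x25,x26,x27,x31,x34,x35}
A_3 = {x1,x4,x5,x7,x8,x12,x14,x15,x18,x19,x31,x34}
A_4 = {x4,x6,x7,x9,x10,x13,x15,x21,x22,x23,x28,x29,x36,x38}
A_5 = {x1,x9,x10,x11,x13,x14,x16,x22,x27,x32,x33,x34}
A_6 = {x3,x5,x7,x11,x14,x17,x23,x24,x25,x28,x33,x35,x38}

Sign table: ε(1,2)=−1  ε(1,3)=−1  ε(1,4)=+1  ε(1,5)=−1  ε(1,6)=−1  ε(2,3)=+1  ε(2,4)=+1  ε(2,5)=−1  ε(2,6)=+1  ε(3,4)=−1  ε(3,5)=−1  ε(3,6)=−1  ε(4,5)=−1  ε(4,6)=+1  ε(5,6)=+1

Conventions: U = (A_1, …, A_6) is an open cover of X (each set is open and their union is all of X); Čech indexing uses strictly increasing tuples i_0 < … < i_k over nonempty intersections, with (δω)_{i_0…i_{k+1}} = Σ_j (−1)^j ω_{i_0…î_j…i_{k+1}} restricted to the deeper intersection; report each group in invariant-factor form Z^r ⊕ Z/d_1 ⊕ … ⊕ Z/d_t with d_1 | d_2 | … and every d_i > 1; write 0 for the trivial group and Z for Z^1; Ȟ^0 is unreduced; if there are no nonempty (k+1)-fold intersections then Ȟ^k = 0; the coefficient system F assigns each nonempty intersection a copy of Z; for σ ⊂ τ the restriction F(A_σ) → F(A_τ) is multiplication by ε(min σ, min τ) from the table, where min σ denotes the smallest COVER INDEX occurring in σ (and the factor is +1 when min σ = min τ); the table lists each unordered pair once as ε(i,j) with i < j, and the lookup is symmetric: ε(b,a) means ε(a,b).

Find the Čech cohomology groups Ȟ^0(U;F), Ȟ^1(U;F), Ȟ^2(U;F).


Ȟ^0 = 0,  Ȟ^1 = Z/2,  Ȟ^2 = Z

nerve simplices:
  A12={x12,x20,x25} A13={x4,x12,x18} A14={x4,x13,x29} A15={x11,x13,x16} A16={x11,x17,x25} A23={x12,x31,x34} A24={x21,x22,x23} A25={x22,x27,x34} A26={x23,x24,x25,x35} A34={x4,x7,x15} A35={x1,x14,x34} A36={x5,x7,x14} A45={x9,x10,x13,x22} A46={x7,x23,x28,x38} A56={x11,x14,x33}
  A123={x12} A126={x25} A134={x4} A145={x13} A156={x11} A235={x34} A245={x22} A246={x23} A346={x7} A356={x14}
C dims 6,15,10; δ0: rk 6, SNF 1^5·2; δ1: rk 9, SNF 1^9
degree 0: 6−6−0 = 0 → Ȟ^0 ≅ 0
degree 1: 15−9−6 = 0 plus torsion [2] → Ȟ^1 ≅ Z/2
degree 2: 10−0−9 = 1 → Ȟ^2 ≅ Z


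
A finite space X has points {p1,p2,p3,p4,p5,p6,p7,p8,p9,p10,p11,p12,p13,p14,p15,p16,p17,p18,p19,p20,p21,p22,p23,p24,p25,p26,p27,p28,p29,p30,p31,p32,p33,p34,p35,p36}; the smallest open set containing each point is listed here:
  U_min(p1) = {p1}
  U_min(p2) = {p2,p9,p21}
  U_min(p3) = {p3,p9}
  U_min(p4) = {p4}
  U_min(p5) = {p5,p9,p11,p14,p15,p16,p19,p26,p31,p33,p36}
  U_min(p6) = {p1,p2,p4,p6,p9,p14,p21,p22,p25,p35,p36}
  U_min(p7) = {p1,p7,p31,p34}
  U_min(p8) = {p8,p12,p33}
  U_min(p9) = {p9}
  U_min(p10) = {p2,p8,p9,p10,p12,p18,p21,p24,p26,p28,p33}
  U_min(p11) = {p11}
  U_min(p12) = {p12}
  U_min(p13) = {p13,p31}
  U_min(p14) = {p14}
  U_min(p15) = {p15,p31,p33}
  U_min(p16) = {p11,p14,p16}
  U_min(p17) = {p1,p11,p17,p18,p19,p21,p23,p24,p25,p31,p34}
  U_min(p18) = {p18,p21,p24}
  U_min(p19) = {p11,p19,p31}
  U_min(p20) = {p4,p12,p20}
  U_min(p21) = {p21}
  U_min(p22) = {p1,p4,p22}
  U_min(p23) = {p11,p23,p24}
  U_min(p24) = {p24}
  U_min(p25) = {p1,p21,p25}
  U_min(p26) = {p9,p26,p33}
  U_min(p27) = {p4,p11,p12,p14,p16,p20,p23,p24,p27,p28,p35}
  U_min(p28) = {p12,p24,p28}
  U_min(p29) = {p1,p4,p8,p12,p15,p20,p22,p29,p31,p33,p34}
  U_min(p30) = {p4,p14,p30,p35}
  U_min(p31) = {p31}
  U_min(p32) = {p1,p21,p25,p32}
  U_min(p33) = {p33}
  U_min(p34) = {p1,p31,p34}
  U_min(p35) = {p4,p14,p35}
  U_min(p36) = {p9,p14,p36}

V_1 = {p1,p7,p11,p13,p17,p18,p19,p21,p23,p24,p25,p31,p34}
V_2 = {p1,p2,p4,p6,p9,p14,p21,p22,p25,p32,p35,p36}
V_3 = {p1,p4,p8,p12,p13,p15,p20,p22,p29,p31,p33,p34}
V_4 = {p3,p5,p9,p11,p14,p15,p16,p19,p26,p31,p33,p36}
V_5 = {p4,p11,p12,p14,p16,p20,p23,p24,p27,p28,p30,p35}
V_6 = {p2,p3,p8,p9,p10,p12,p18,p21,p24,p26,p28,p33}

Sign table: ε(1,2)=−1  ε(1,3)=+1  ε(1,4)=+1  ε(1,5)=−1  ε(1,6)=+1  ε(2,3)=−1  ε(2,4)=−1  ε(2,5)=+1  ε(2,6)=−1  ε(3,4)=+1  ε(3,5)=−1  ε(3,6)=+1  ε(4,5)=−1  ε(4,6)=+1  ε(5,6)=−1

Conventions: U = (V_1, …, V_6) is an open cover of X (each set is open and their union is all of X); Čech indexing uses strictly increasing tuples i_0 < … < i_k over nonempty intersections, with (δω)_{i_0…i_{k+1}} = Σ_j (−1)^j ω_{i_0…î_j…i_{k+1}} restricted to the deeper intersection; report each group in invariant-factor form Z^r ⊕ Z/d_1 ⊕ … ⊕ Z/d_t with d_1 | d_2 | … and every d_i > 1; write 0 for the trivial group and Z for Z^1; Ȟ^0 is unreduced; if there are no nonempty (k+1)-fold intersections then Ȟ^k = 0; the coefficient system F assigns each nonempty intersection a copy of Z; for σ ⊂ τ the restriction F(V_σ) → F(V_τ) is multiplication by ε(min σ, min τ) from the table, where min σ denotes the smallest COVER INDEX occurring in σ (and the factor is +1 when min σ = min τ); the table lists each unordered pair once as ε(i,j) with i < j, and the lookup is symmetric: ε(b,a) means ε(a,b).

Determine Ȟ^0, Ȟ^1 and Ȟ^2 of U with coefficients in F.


Ȟ^0(U;F) ≅ Z, Ȟ^1(U;F) ≅ 0 and Ȟ^2(U;F) ≅ Z/2

intersection data:
  V12={p1,p21,p25} V13={p1,p13,p31,p34} V14={p11,p19,p31} V15={p11,p23,p24} V16={p18,p21,p24} V23={p1,p4,p22} V24={p9,p14,p36} V25={p4,p14,p35} V26={p2,p9,p21} V34={p15,p31,p33} V35={p4,p12,p20} V36={p8,p12,p33} V45={p11,p14,p16} V46={p3,p9,p26,p33} V56={p12,p24,p28}
  V123={p1} V126={p21} V134={p31} V145={p11} V156={p24} V235={p4} V245={p14} V246={p9} V346={p33} V356={p12}
C dims 6,15,10; δ0: rk 5, SNF 1^5; δ1: rk 10, SNF 1^9·2
Ȟ^0 = (6 − 5) − 0 = 1, so Ȟ^0 ≅ Z
Ȟ^1 = (15 − 10) − 5 = 0, so Ȟ^1 ≅ 0
Ȟ^2 = (10 − 0) − 10 = 0 plus torsion [2], so Ȟ^2 ≅ Z/2
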